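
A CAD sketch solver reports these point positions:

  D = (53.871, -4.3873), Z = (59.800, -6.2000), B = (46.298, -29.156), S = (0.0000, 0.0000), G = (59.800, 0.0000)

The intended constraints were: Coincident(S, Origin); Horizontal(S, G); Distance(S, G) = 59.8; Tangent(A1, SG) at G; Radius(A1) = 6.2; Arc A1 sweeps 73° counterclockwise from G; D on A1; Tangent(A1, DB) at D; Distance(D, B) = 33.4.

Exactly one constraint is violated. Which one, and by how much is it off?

Distance(D, B) = 33.4 — off by 7.50.

S = (0.00, 0.00) ✓; S.y = 0.00, G.y = 0.00 ✓; |SG| = 59.80 ✓; ∠(ZG, GS) = 90.00° ✓; |ZG| = 6.200 ✓; bearing(Z→D) − bearing(Z→G) = 73.00° ✓; |ZD| = 6.200 ✓; ∠(ZD, DB) = 90.00° ✓; |DB| = 25.90 ✗.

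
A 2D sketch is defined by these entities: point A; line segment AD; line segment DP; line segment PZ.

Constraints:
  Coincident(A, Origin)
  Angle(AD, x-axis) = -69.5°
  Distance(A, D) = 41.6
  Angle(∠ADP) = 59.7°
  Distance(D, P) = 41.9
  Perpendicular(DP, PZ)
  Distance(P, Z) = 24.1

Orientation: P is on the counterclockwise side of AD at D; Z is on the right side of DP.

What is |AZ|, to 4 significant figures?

63.56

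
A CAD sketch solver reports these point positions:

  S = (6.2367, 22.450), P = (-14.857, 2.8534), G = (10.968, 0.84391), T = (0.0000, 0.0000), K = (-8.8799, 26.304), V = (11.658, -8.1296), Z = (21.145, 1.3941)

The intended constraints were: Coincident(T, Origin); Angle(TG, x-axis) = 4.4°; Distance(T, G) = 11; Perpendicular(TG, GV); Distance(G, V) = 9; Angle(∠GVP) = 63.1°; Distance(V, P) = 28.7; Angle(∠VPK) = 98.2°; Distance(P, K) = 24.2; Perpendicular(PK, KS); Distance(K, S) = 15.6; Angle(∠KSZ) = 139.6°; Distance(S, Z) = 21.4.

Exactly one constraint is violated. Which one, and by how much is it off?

Distance(S, Z) = 21.4 — off by 4.40.

T = (0.00, 0.00) ✓; TG at 4.400° ✓; |TG| = 11.00 ✓; ∠(TG, GV) = 90.00° ✓; |GV| = 9.000 ✓; ∠GVP = 63.10° ✓; |VP| = 28.70 ✓; ∠VPK = 98.20° ✓; |PK| = 24.20 ✓; ∠(PK, KS) = 90.00° ✓; |KS| = 15.60 ✓; ∠KSZ = 139.6° ✓; |SZ| = 25.80 ✗.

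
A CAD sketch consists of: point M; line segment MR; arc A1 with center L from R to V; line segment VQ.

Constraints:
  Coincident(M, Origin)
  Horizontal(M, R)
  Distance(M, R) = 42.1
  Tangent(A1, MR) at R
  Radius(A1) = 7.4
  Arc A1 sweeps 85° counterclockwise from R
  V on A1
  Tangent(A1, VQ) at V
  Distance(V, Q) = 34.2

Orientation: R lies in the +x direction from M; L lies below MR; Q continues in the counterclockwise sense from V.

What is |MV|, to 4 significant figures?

35.38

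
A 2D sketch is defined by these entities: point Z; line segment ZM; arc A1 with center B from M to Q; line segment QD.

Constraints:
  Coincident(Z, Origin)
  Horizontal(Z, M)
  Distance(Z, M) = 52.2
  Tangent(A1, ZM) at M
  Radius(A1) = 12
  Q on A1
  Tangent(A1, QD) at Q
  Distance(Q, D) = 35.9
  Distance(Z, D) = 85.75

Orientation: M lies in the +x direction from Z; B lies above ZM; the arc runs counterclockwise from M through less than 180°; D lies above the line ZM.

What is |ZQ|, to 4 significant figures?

64.21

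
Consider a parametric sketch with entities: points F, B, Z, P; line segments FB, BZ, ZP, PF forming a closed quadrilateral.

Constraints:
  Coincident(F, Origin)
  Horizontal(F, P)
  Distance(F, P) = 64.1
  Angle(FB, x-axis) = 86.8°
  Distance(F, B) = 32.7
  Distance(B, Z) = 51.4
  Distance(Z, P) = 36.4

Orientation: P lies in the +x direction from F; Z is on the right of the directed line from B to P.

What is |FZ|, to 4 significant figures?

31.25

F is at the origin; F and P share the same y with |FP| = 64.1 and P in +x, so P = (64.1, 0). FB runs at 86.8° with |FB| = 32.7, so B = (1.825, 32.65). Z is determined by |BZ| = 51.4 and |ZP| = 36.4 together: it lies at the intersection of circle(B, 51.4) and circle(P, 36.4). With |BP| = 70.31, the foot of the radical line on BP is 44.52 from B and the perpendicular offset is √(51.4² − 44.52²) = 25.69. Taking the right-of-BP solution: Z = (29.33, -10.77).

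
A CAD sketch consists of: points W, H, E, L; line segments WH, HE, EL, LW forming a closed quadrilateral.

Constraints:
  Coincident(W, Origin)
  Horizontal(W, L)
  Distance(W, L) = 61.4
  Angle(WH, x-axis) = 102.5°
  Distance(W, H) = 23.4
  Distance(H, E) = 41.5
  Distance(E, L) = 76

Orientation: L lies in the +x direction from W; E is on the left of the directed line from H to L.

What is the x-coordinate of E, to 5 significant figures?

14.228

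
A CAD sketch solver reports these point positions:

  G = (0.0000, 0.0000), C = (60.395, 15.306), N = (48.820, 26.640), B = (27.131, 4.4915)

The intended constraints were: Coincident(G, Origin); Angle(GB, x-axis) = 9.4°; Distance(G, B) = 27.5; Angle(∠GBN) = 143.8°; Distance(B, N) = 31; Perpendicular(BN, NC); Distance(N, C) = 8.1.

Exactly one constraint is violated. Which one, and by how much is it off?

Distance(N, C) = 8.1 — off by 8.10.

G = (0.00, 0.00) ✓; GB at 9.400° ✓; |GB| = 27.50 ✓; ∠GBN = 143.8° ✓; |BN| = 31.00 ✓; ∠(BN, NC) = 90.00° ✓; |NC| = 16.20 ✗.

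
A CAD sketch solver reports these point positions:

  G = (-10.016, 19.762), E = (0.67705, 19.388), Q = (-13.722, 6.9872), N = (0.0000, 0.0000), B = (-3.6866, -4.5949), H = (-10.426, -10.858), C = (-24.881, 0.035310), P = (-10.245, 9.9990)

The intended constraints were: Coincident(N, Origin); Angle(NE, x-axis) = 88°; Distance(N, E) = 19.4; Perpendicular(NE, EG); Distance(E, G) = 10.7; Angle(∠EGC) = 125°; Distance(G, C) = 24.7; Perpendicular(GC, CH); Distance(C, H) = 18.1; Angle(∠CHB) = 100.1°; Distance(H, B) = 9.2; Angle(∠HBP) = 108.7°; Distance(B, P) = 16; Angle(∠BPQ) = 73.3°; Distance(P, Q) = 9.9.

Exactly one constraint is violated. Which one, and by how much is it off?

Distance(P, Q) = 9.9 — off by 5.30.

N = (0.00, 0.00) ✓; NE at 88.00° ✓; |NE| = 19.40 ✓; ∠(NE, EG) = 90.00° ✓; |EG| = 10.70 ✓; ∠EGC = 125.0° ✓; |GC| = 24.70 ✓; ∠(GC, CH) = 90.00° ✓; |CH| = 18.10 ✓; ∠CHB = 100.1° ✓; |HB| = 9.200 ✓; ∠HBP = 108.7° ✓; |BP| = 16.00 ✓; ∠BPQ = 73.30° ✓; |PQ| = 4.600 ✗.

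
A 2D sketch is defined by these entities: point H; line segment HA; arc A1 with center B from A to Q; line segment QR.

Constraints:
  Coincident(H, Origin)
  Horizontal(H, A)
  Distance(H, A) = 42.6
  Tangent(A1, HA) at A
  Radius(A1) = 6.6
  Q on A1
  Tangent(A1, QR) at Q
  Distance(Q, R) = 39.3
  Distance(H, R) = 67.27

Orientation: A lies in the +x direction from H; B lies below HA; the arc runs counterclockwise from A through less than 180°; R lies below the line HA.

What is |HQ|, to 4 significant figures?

37.40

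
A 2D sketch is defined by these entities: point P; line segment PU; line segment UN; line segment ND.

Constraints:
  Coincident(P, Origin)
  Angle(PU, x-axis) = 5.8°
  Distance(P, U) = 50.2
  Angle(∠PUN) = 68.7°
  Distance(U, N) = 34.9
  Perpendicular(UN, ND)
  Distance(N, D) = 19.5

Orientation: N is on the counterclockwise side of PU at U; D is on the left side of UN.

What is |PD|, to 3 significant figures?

32.0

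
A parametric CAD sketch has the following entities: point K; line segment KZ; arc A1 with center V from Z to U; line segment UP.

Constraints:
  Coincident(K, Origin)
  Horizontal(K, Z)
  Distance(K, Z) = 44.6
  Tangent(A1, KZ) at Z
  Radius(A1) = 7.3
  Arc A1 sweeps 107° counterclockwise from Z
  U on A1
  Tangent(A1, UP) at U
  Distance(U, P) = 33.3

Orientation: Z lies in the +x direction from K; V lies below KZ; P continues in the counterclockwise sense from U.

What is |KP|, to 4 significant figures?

62.82

K is at the origin; KZ is horizontal with |KZ| = 44.6 and Z on the +x side, so Z = (44.60, 0.000). Tangency of A1 to KZ means the radius VZ is perpendicular to KZ, so V = Z + (0, -7.3) = (44.60, -7.300). On A1, Z sits at bearing 90° from V; a 107° counterclockwise sweep puts U at bearing 197°, so U = V + 7.3·(cos 197°, sin 197°) = (37.62, -9.434). The tangent condition forces VU to be normal to UP, so UP runs along (−sin 197°, cos 197°); with |UP| = 33.3, P = (47.35, -41.28). Then |KP| = |P − K| = 62.82.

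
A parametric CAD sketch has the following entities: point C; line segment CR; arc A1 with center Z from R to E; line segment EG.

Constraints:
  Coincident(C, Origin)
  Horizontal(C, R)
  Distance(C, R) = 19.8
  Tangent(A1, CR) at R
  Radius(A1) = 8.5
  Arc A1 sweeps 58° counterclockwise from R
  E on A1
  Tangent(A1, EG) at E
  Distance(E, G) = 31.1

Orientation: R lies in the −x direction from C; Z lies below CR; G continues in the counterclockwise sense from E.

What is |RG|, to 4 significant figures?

38.52

C is at the origin; C and R share the same y with |CR| = 19.8 and R on the −x side, so R = (-19.80, 0.000). A1 meets CR tangentially, so ZR is at right angles to CR, so Z = R + (0, -8.5) = (-19.80, -8.500). On A1, R sits at bearing 90° from Z; a 58° counterclockwise sweep puts E at bearing 148°, so E = Z + 8.5·(cos 148°, sin 148°) = (-27.01, -3.996). A1 meets EG tangentially, so ZE is at right angles to EG, so EG runs along (−sin 148°, cos 148°); with |EG| = 31.1, G = (-43.49, -30.37). Then |RG| = |G − R| = 38.52.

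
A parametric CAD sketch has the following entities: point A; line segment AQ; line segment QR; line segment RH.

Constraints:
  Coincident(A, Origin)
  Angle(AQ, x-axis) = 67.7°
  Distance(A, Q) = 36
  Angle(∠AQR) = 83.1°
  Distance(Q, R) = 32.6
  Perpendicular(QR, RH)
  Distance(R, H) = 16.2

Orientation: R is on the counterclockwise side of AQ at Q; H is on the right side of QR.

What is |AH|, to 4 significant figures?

59.14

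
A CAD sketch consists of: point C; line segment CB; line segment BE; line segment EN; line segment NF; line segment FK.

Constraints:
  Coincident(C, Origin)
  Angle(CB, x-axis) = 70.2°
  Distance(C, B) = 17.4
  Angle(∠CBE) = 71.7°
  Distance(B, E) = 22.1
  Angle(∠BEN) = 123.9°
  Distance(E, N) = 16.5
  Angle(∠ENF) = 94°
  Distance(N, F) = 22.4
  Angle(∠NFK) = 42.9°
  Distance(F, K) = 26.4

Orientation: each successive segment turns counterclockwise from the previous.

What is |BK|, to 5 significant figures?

17.903

C is at the origin; CB runs at 70.2° with length 17.4, so B = (5.8940, 16.371). ∠CBE = 71.7° gives BE at 178.50° from the x-axis; with |BE| = 22.1, E = (-16.198, 16.950). ∠BEN = 123.9° gives EN at -125.40° from the x-axis; with |EN| = 16.5, N = (-25.757, 3.5002). ∠ENF = 94.0° gives NF at -39.400° from the x-axis; with |NF| = 22.4, F = (-8.4473, -10.718). ∠NFK = 42.9° gives FK at 97.700° from the x-axis; with |FK| = 26.4, K = (-11.985, 15.444). Then |BK| = |K − B| = 17.903.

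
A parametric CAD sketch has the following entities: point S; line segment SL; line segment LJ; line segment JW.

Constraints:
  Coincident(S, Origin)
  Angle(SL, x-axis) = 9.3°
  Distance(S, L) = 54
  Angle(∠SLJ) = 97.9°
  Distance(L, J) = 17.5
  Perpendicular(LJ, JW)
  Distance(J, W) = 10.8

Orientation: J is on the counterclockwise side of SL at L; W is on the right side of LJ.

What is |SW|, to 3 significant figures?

68.9

S is at the origin; SL runs at 9.3° with length 54.0, so L = 54.0·(cos 9.3°, sin 9.3°) = (53.3, 8.73). ∠SLJ = 97.9°, so LJ runs at 9.3° + (180° − 97.9°) = 91.4° from the x-axis; with |LJ| = 17.5, J = L + 17.5·(cos 91.4°, sin 91.4°) = (52.9, 26.2). LJ is perpendicular to JW; with |JW| = 10.8 on the right of LJ, W = J + 10.8·(1.00, 0.0244) = (63.7, 26.5). Then |SW| = |W − S| = 68.9.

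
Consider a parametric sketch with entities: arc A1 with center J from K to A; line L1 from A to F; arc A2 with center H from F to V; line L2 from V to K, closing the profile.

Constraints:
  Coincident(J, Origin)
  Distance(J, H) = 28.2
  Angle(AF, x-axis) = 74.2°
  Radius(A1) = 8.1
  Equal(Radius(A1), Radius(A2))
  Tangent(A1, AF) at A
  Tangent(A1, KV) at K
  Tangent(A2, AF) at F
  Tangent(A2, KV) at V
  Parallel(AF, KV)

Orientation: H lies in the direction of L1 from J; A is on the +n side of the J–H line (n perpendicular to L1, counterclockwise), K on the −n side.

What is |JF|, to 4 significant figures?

29.34

Tangency of A1 to both parallel lines with radius 8.1 puts A and K at J ± 8.1·n: A = (-7.794, 2.205), K = (7.794, -2.205). Equal radii place F and V the same way about H: F = H + 8.1·n = (-0.1157, 29.34), V = H − 8.1·n = (15.47, 24.93). Then |JF| = |F − J| = 29.34.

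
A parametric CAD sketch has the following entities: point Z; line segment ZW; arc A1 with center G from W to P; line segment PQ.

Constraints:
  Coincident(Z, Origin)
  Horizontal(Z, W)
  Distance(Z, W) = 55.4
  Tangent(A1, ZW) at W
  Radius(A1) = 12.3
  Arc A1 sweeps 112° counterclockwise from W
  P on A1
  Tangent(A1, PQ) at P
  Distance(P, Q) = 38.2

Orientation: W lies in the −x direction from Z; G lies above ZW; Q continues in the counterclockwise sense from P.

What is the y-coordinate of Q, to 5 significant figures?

52.326

Z is at the origin; Z and W share the same y with |ZW| = 55.4 and W on the −x side, so W = (-55.400, 0.0000). Since A1 is tangent to ZW there, GW ⟂ ZW, so G = W + (0, 12.3) = (-55.400, 12.300). On A1, W sits at bearing -90° from G; a 112° counterclockwise sweep puts P at bearing 22°, so P = G + 12.3·(cos 22°, sin 22°) = (-43.996, 16.908). Since A1 is tangent to PQ there, GP ⟂ PQ, so PQ runs along (−sin 22°, cos 22°); with |PQ| = 38.2, Q = (-58.306, 52.326). So Q.y = 52.326.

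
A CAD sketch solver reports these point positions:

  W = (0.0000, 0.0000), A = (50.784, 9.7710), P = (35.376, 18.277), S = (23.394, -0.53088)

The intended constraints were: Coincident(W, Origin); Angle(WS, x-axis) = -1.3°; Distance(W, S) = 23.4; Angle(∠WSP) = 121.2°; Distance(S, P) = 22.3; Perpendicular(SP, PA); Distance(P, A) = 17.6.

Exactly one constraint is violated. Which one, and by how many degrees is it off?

Perpendicular(SP, PA) — off by 3.60°.

W = (0.00, 0.00) ✓; WS at -1.300° ✓; |WS| = 23.40 ✓; ∠WSP = 121.2° ✓; |SP| = 22.30 ✓; ∠(SP, PA) = 86.40° ✗; |PA| = 17.60 ✓.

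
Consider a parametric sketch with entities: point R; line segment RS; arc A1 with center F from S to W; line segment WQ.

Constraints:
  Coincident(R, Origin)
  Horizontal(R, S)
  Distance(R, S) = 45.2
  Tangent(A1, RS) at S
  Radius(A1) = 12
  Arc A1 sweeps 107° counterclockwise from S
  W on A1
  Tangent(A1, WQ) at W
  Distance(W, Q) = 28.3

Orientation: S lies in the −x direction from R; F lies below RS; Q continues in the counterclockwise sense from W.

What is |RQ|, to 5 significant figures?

64.460

R is at the origin; R and S share the same y with |RS| = 45.2 and S on the −x side, so S = (-45.200, 0.0000). Since A1 is tangent to RS there, FS ⟂ RS, so F = S + (0, -12) = (-45.200, -12.000). On A1, S sits at bearing 90° from F; a 107° counterclockwise sweep puts W at bearing 197°, so W = F + 12.0·(cos 197°, sin 197°) = (-56.676, -15.508). Since A1 is tangent to WQ there, FW ⟂ WQ, so WQ runs along (−sin 197°, cos 197°); with |WQ| = 28.3, Q = (-48.402, -42.572). Then |RQ| = |Q − R| = 64.460.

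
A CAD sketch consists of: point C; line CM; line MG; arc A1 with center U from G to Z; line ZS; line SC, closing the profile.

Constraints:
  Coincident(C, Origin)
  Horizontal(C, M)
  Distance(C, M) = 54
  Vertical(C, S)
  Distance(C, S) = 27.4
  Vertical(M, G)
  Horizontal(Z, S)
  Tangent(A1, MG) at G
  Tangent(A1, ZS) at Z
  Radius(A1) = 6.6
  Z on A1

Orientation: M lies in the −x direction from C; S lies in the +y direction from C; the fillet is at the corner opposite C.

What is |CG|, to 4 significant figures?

57.87

The virtual corner opposite C is at (-54.00, 27.40). A1 meets MG tangentially, so UG is at right angles to MG and since A1 is tangent to ZS there, UZ ⟂ ZS, with radius 6.6, so the center U sits 6.6 in from both sides at U = (-47.40, 20.80). That places the tangent points at G = (-54.00, 20.80) on MG and Z = (-47.40, 27.40) on ZS. Then |CG| = |G − C| = 57.87.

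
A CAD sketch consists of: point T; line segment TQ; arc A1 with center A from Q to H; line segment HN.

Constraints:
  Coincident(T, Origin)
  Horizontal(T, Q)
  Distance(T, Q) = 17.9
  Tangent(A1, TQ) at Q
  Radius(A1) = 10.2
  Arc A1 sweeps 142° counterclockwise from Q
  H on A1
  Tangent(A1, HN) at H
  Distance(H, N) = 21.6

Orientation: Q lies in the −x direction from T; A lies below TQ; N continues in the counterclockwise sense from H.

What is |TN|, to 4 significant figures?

32.34

T is at the origin; T and Q share the same y with |TQ| = 17.9 and Q on the −x side, so Q = (-17.90, 0.000). Tangency of A1 to TQ means the radius AQ is perpendicular to TQ, so A = Q + (0, -10.2) = (-17.90, -10.20). On A1, Q sits at bearing 90° from A; a 142° counterclockwise sweep puts H at bearing 232°, so H = A + 10.2·(cos 232°, sin 232°) = (-24.18, -18.24). A1 meets HN tangentially, so AH is at right angles to HN, so HN runs along (−sin 232°, cos 232°); with |HN| = 21.6, N = (-7.159, -31.54). Then |TN| = |N − T| = 32.34.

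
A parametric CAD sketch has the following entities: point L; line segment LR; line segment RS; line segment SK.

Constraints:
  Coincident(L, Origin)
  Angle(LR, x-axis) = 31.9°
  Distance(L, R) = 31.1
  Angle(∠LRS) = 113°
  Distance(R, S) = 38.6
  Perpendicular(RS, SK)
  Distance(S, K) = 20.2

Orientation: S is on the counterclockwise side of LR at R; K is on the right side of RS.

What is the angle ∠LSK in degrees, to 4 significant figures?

119.4°

L is at the origin; LR runs at 31.9° with length 31.1, so R = 31.1·(cos 31.9°, sin 31.9°) = (26.40, 16.43). ∠LRS = 113.0°, so RS runs at 31.9° + (180° − 113.0°) = 98.90° from the x-axis; with |RS| = 38.6, S = R + 38.6·(cos 98.90°, sin 98.90°) = (20.43, 54.57). The perpendicularity gives SK at right angles to RS; with |SK| = 20.2 on the right of RS, K = S + 20.2·(0.9880, 0.1547) = (40.39, 57.69). Then cos ∠LSK = SL·SK / (|SL||SK|), giving 119.4°.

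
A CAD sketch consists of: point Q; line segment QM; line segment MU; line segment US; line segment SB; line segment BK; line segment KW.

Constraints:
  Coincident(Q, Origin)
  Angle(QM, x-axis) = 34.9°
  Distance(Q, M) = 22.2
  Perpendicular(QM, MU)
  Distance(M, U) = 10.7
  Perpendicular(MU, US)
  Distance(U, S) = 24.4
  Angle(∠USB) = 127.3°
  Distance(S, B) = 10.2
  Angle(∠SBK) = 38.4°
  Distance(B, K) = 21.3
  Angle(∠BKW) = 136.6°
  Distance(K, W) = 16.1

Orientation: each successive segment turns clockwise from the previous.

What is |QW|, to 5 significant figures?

29.926

∠SBK = 38.4° gives BK at 20.600° from the x-axis; with |BK| = 21.3, K = (14.544, 0.57797). ∠BKW = 136.6° gives KW at -22.800° from the x-axis; with |KW| = 16.1, W = (29.386, -5.6610). Then |QW| = |W − Q| = 29.926.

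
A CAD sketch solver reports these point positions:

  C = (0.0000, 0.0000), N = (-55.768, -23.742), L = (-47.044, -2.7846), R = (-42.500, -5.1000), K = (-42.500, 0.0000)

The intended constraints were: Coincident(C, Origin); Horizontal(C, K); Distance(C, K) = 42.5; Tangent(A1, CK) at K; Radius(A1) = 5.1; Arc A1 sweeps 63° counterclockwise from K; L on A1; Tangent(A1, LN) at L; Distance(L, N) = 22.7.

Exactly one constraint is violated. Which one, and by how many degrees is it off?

Tangent(A1, LN) at L — off by 4.40°.

C = (0.00, 0.00) ✓; C.y = 0.00, K.y = 0.00 ✓; |CK| = 42.50 ✓; ∠(RK, KC) = 90.00° ✓; |RK| = 5.100 ✓; bearing(R→L) − bearing(R→K) = 63.00° ✓; |RL| = 5.100 ✓; ∠(RL, LN) = 85.60° ✗; |LN| = 22.70 ✓.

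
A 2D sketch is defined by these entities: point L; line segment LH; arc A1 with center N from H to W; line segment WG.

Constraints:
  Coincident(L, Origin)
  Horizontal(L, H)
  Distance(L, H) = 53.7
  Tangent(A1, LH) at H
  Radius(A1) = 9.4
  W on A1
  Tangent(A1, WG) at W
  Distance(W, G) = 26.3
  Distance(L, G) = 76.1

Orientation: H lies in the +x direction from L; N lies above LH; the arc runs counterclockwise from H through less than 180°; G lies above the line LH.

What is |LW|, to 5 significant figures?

63.310

Checks: |NW| = 9.400 ✓; ∠(NW, WG) = 90.00° ✓; |WG| = 26.30 ✓; |LG| = 76.10 ✓.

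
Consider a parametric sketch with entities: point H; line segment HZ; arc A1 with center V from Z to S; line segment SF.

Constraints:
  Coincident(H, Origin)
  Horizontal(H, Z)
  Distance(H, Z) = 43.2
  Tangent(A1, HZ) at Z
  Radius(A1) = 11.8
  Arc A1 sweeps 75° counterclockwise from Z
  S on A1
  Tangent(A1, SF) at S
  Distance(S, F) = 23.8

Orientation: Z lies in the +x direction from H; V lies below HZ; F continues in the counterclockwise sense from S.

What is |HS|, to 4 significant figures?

32.98

H is at the origin; HZ is horizontal with |HZ| = 43.2 and Z on the +x side, so Z = (43.20, 0.000). Since A1 is tangent to HZ there, VZ ⟂ HZ, so V = Z + (0, -11.8) = (43.20, -11.80). On A1, Z sits at bearing 90° from V; a 75° counterclockwise sweep puts S at bearing 165°, so S = V + 11.8·(cos 165°, sin 165°) = (31.80, -8.746). Then |HS| = |S − H| = 32.98.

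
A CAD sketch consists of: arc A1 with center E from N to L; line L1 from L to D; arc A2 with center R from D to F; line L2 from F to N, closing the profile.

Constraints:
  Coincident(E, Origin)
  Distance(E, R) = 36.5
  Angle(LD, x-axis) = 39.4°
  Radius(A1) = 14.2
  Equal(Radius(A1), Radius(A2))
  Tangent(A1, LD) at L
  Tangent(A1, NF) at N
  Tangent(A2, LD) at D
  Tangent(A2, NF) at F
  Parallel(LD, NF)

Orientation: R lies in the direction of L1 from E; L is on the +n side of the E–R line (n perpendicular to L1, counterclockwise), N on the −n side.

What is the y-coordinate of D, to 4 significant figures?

34.14

Tangency of A1 to both parallel lines with radius 14.2 puts L and N at E ± 14.2·n: L = (-9.013, 10.97), N = (9.013, -10.97). Equal radii place D and F the same way about R: D = R + 14.2·n = (19.19, 34.14), F = R − 14.2·n = (37.22, 12.19). So D.y = 34.14.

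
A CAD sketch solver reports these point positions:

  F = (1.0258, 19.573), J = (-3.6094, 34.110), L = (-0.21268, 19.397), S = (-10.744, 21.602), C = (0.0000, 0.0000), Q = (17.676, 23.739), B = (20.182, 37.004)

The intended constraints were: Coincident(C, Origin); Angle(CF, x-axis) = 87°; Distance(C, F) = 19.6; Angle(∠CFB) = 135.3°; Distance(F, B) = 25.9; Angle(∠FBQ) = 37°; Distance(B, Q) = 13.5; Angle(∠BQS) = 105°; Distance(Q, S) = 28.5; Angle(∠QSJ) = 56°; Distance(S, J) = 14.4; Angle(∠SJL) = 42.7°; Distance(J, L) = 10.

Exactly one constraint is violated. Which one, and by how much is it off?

Distance(J, L) = 10 — off by 5.10.

C = (0.00, 0.00) ✓; CF at 87.00° ✓; |CF| = 19.60 ✓; ∠CFB = 135.3° ✓; |FB| = 25.90 ✓; ∠FBQ = 37.00° ✓; |BQ| = 13.50 ✓; ∠BQS = 105.0° ✓; |QS| = 28.50 ✓; ∠QSJ = 56.00° ✓; |SJ| = 14.40 ✓; ∠SJL = 42.70° ✓; |JL| = 15.10 ✗.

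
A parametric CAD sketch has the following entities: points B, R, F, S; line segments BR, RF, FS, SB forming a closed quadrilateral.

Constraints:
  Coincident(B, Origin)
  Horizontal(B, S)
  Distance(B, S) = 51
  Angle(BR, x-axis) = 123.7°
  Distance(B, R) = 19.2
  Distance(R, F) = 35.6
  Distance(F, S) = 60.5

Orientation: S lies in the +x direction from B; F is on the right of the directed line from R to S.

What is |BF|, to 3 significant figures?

20.4

B is at the origin; B and S share the same y with |BS| = 51.0 and S in +x, so S = (51.0, 0). BR runs at 123.7° with |BR| = 19.2, so R = (-10.7, 16.0). F is determined by |RF| = 35.6 and |FS| = 60.5 together: it lies at the intersection of circle(R, 35.6) and circle(S, 60.5). With |RS| = 63.7, the foot of the radical line on RS is 13.1 from R and the perpendicular offset is √(35.6² − 13.1²) = 33.1. Taking the right-of-RS solution: F = (-6.32, -19.4).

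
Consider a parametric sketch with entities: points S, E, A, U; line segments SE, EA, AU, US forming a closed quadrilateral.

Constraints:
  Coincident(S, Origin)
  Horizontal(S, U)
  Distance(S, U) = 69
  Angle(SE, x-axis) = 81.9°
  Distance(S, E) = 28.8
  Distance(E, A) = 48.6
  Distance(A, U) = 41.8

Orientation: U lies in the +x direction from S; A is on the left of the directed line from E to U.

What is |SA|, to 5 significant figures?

64.206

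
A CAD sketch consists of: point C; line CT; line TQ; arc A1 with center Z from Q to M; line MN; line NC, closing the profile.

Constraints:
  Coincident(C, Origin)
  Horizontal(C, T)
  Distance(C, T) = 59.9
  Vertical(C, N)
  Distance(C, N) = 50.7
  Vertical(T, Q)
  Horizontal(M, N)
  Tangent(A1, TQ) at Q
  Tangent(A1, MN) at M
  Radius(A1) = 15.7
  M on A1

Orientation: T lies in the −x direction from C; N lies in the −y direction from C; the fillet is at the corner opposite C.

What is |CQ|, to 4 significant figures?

69.38

The virtual corner opposite C is at (-59.90, -50.70). Since A1 is tangent to TQ there, ZQ ⟂ TQ and since A1 is tangent to MN there, ZM ⟂ MN, with radius 15.7, so the center Z sits 15.7 in from both sides at Z = (-44.20, -35.00). That places the tangent points at Q = (-59.90, -35.00) on TQ and M = (-44.20, -50.70) on MN. Then |CQ| = |Q − C| = 69.38.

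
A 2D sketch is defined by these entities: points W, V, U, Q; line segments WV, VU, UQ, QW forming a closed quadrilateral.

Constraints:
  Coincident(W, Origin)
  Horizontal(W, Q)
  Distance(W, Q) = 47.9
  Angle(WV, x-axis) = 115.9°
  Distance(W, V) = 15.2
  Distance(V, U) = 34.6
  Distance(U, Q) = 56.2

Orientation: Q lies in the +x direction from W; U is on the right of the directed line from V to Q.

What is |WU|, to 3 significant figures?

21.3

Checks: |VU| = 34.60 ✓; |UQ| = 56.20 ✓.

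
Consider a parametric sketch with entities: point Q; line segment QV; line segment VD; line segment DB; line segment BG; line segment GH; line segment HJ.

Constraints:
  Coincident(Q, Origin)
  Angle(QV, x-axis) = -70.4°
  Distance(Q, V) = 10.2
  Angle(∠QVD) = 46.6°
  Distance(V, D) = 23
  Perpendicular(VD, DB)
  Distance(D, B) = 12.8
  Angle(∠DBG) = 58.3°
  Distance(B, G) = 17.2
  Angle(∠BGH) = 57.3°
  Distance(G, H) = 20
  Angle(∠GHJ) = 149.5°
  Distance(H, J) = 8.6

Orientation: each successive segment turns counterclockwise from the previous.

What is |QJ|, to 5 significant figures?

30.257

Q is at the origin; QV runs at -70.4° with length 10.2, so V = (3.4216, -9.6090). ∠QVD = 46.6° gives VD at 63.000° from the x-axis; with |VD| = 23.0, D = (13.863, 10.884). VD ⟂ DB, so DB runs at 153.00°; with |DB| = 12.8, B = (2.4585, 16.695). ∠DBG = 58.3° gives BG at -85.300° from the x-axis; with |BG| = 17.2, G = (3.8678, -0.44692). ∠BGH = 57.3° gives GH at 37.400° from the x-axis; with |GH| = 20.0, H = (19.756, 11.701). ∠GHJ = 149.5° gives HJ at 67.900° from the x-axis; with |HJ| = 8.6, J = (22.992, 19.669). Then |QJ| = |J − Q| = 30.257.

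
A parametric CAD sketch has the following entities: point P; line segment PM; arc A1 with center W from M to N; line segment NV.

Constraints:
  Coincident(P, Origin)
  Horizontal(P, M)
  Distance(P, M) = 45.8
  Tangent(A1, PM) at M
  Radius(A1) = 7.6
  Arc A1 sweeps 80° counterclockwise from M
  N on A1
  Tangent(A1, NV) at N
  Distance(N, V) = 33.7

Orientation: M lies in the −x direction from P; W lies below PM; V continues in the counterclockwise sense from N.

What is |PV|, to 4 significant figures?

71.10

P is at the origin; P and M share the same y with |PM| = 45.8 and M on the −x side, so M = (-45.80, 0.000). Tangency of A1 to PM means the radius WM is perpendicular to PM, so W = M + (0, -7.6) = (-45.80, -7.600). On A1, M sits at bearing 90° from W; an 80° counterclockwise sweep puts N at bearing 170°, so N = W + 7.6·(cos 170°, sin 170°) = (-53.28, -6.280). The tangent condition forces WN to be normal to NV, so NV runs along (−sin 170°, cos 170°); with |NV| = 33.7, V = (-59.14, -39.47). Then |PV| = |V − P| = 71.10.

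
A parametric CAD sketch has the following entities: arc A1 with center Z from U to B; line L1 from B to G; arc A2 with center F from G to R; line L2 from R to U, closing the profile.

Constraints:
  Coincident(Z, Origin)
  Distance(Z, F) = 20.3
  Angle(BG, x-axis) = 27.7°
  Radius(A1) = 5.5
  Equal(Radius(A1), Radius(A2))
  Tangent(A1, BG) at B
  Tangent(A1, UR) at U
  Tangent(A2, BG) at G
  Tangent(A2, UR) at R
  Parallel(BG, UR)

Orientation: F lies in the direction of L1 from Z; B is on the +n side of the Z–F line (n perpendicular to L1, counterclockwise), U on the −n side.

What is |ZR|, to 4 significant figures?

21.03

The slot axis is L1's direction at 27.7°, so u = (cos 27.7°, sin 27.7°) = (0.8854, 0.4648) and n = (−sin 27.7°, cos 27.7°) = (-0.4648, 0.8854). Z is at the origin and F lies 20.3 along u from Z, so F = 20.3·u = (17.97, 9.436). Tangency of A1 to both parallel lines with radius 5.5 puts B and U at Z ± 5.5·n: B = (-2.557, 4.870), U = (2.557, -4.870). Equal radii place G and R the same way about F: G = F + 5.5·n = (15.42, 14.31), R = F − 5.5·n = (20.53, 4.567). Then |ZR| = |R − Z| = 21.03.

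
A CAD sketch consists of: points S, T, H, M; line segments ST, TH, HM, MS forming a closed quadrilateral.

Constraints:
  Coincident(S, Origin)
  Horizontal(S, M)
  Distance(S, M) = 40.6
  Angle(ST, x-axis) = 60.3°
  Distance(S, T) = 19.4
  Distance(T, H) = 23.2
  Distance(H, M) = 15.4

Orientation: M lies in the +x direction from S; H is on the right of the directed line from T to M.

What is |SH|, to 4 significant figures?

25.21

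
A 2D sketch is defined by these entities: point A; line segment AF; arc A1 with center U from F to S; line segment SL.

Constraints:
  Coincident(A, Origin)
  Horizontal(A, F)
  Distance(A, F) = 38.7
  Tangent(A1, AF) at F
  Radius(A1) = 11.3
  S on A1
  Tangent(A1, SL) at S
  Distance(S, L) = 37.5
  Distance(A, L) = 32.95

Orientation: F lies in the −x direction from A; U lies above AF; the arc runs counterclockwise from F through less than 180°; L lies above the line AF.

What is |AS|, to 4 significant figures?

30.37

A is at the origin; A and F share the same y with |AF| = 38.7 and F on the −x side, so F = (-38.70, 0.000). Since A1 is tangent to AF there, UF ⟂ AF, so U = F + (0, 11.3) = (-38.70, 11.30). Since US ⟂ SL (tangency), |UL| = √(11.3² + 37.5²) = 39.17 regardless of where S sits on A1. So L lies on both circle(A, 32.95) and circle(U, 39.17); the above-AF intersection is L = (-5.734, 32.45). S is the foot of the tangent from L: S = (-30.11, 3.954).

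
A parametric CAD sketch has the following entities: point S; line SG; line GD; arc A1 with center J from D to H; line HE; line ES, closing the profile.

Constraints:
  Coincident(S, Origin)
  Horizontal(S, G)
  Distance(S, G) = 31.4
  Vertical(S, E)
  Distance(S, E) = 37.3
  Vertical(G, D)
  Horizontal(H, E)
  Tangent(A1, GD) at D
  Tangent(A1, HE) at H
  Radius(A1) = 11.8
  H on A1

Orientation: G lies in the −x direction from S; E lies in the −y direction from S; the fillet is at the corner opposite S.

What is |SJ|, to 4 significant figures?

32.16

S is at the origin; S and G share the same y with |SG| = 31.4 and G on the −x side, so G = (-31.40, 0.000). S and E share the same x with |SE| = 37.3 and E on the −y side, so E = (0.000, -37.30). The virtual corner opposite S is at (-31.40, -37.30). Since A1 is tangent to GD there, JD ⟂ GD and since A1 is tangent to HE there, JH ⟂ HE, with radius 11.8, so the center J sits 11.8 in from both sides at J = (-19.60, -25.50). Then |SJ| = |J − S| = 32.16.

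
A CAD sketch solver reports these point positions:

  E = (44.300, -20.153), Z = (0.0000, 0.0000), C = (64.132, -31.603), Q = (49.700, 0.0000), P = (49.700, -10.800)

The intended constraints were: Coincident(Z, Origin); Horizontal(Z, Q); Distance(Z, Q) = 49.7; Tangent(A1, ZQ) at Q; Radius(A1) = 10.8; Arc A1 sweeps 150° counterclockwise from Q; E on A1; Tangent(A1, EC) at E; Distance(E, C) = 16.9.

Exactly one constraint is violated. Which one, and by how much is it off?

Distance(E, C) = 16.9 — off by 6.00.

Z = (0.00, 0.00) ✓; Z.y = 0.00, Q.y = 0.00 ✓; |ZQ| = 49.70 ✓; ∠(PQ, QZ) = 90.00° ✓; |PQ| = 10.80 ✓; bearing(P→E) − bearing(P→Q) = 150.0° ✓; |PE| = 10.80 ✓; ∠(PE, EC) = 90.00° ✓; |EC| = 22.90 ✗.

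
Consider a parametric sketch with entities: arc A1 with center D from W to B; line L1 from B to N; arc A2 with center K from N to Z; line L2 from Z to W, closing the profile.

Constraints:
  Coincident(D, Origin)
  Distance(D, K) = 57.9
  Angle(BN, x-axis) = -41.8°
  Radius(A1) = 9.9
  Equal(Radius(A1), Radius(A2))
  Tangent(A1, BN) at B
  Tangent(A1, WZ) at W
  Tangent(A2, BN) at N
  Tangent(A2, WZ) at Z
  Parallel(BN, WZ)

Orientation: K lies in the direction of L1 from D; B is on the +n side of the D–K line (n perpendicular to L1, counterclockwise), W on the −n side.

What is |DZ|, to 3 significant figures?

58.7

Tangency of A1 to both parallel lines with radius 9.9 puts B and W at D ± 9.9·n: B = (6.60, 7.38), W = (-6.60, -7.38). Equal radii place N and Z the same way about K: N = K + 9.9·n = (49.8, -31.2), Z = K − 9.9·n = (36.6, -46.0). Then |DZ| = |Z − D| = 58.7.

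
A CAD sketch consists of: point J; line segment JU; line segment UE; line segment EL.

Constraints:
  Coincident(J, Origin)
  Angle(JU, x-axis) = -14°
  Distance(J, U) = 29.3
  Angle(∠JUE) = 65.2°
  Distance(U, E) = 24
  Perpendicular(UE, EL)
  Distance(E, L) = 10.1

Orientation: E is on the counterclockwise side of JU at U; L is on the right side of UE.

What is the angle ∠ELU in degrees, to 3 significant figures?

67.2°

J is at the origin; JU runs at -14.0° with length 29.3, so U = 29.3·(cos -14.0°, sin -14.0°) = (28.4, -7.09). ∠JUE = 65.2°, so UE runs at -14.0° + (180° − 65.2°) = 101° from the x-axis; with |UE| = 24.0, E = U + 24.0·(cos 101°, sin 101°) = (23.9, 16.5). UE is perpendicular to EL; with |EL| = 10.1 on the right of UE, L = E + 10.1·(0.982, 0.187) = (33.9, 18.4). Then cos ∠ELU = LE·LU / (|LE||LU|), giving 67.2°.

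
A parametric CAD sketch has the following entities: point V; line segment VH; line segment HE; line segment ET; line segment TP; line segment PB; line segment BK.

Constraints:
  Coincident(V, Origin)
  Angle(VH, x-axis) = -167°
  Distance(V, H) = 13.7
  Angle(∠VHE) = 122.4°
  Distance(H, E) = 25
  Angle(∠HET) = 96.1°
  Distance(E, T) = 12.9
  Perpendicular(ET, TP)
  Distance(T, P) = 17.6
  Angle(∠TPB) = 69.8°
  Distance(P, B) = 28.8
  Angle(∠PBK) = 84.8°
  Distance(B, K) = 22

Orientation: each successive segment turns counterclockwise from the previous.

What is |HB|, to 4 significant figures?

20.68

V is at the origin; VH runs at -167.0° with length 13.7, so H = (-13.35, -3.082). ∠VHE = 122.4° gives HE at -109.4° from the x-axis; with |HE| = 25.0, E = (-21.65, -26.66). ∠HET = 96.1° gives ET at -25.50° from the x-axis; with |ET| = 12.9, T = (-10.01, -32.22). ET is perpendicular to TP, so TP runs at 64.50°; with |TP| = 17.6, P = (-2.433, -16.33). ∠TPB = 69.8° gives PB at 174.7° from the x-axis; with |PB| = 28.8, B = (-31.11, -13.67). Then |HB| = |B − H| = 20.68.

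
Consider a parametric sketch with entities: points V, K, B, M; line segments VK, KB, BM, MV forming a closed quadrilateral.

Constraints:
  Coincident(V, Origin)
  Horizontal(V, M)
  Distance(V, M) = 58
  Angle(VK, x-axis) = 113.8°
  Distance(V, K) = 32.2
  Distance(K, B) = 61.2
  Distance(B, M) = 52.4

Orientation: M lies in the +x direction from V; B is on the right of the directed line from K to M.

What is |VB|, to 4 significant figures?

29.01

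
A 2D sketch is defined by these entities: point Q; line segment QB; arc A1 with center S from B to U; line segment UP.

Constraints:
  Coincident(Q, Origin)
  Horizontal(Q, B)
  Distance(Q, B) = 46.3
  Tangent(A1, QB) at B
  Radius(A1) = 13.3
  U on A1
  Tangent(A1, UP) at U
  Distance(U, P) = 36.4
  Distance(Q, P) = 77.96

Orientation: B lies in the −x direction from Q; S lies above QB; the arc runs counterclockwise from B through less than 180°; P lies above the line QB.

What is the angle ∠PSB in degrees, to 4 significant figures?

158.9°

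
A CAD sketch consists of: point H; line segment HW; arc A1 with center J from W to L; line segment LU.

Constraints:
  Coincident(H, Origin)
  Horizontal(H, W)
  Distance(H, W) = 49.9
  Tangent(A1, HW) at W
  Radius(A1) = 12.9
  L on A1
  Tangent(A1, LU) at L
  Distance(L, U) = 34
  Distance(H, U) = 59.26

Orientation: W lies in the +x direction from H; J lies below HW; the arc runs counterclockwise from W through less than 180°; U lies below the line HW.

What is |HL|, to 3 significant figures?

39.1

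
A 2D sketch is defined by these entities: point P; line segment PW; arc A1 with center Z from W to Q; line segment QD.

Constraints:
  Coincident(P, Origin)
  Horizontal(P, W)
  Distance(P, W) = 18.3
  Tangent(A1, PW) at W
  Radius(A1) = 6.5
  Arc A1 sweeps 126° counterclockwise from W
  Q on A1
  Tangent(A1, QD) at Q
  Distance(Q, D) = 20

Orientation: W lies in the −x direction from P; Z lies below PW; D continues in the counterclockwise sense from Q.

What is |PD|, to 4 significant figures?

29.01

On A1, W sits at bearing 90° from Z; a 126° counterclockwise sweep puts Q at bearing 216°, so Q = Z + 6.5·(cos 216°, sin 216°) = (-23.56, -10.32). The tangent condition forces ZQ to be normal to QD, so QD runs along (−sin 216°, cos 216°); with |QD| = 20.0, D = (-11.80, -26.50). Then |PD| = |D − P| = 29.01.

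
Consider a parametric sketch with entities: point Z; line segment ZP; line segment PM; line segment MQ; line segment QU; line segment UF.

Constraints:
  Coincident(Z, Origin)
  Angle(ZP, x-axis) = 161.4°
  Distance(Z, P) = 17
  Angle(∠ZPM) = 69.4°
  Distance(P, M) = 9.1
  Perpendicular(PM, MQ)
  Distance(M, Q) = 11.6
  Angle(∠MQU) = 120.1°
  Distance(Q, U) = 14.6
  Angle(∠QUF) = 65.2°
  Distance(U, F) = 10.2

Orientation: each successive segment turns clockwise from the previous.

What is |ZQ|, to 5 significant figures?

5.3224

Z is at the origin; ZP runs at 161.4° with length 17.0, so P = (-16.112, 5.4223). ∠ZPM = 69.4° gives PM at 50.800° from the x-axis; with |PM| = 9.1, M = (-10.361, 12.474). PM ⟂ MQ, so MQ runs at -39.200°; with |MQ| = 11.6, Q = (-1.3712, 5.1428). Then |ZQ| = |Q − Z| = 5.3224.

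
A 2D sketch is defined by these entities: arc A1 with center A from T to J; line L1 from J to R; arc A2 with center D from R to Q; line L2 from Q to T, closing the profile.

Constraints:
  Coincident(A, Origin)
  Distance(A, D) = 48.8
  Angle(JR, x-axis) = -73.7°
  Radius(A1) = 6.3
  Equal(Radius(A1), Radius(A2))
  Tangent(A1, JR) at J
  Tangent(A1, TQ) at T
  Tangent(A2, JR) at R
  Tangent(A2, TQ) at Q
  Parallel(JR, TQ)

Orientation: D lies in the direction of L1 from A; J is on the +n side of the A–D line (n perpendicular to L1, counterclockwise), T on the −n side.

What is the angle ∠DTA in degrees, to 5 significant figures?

82.644°

A is at the origin and D lies 48.8 along u from A, so D = 48.8·u = (13.697, -46.838). Tangency of A1 to both parallel lines with radius 6.3 puts J and T at A ± 6.3·n: J = (6.0468, 1.7682), T = (-6.0468, -1.7682). Then cos ∠DTA = TD·TA / (|TD||TA|), giving 82.644°.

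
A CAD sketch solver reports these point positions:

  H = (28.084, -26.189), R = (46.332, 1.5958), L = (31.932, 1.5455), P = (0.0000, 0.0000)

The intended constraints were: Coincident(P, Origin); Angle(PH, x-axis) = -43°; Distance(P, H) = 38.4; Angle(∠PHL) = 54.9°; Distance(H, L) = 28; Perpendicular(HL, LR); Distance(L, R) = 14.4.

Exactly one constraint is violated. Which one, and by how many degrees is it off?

Perpendicular(HL, LR) — off by 8.10°.

P = (0.00, 0.00) ✓; PH at -43.00° ✓; |PH| = 38.40 ✓; ∠PHL = 54.90° ✓; |HL| = 28.00 ✓; ∠(HL, LR) = 81.90° ✗; |LR| = 14.40 ✓.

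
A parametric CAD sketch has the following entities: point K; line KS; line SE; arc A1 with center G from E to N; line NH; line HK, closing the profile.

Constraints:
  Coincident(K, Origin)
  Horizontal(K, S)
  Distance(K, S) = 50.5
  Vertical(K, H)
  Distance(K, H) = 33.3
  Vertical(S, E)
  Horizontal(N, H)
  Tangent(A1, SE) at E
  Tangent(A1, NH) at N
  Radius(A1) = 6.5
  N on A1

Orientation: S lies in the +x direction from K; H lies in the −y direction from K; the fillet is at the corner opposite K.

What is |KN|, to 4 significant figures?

55.18

K is at the origin; KS is horizontal with |KS| = 50.5 and S on the +x side, so S = (50.50, 0.000). KH is vertical with |KH| = 33.3 and H on the −y side, so H = (0.000, -33.30). The virtual corner opposite K is at (50.50, -33.30). A1 meets SE tangentially, so GE is at right angles to SE and since A1 is tangent to NH there, GN ⟂ NH, with radius 6.5, so the center G sits 6.5 in from both sides at G = (44.00, -26.80). That places the tangent points at E = (50.50, -26.80) on SE and N = (44.00, -33.30) on NH. Then |KN| = |N − K| = 55.18.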